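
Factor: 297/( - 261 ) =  - 33/29 = -  3^1*11^1*29^(  -  1)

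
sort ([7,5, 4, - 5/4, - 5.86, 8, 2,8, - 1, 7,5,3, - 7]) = [ - 7, - 5.86, - 5/4,-1,2,3,4,5,5 , 7,7, 8,8]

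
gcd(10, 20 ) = 10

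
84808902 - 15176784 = 69632118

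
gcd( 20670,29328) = 78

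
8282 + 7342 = 15624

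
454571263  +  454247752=908819015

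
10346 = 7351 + 2995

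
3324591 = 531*6261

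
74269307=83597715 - 9328408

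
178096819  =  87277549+90819270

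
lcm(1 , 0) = 0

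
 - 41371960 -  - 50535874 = 9163914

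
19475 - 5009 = 14466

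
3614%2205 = 1409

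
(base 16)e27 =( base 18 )b35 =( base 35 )2xi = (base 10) 3623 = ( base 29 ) 48r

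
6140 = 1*6140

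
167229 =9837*17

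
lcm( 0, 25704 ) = 0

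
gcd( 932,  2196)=4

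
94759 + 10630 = 105389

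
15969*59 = 942171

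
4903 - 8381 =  - 3478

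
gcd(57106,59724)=14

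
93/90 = 31/30  =  1.03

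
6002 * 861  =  5167722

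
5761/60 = 5761/60 =96.02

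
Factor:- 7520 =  - 2^5*5^1 * 47^1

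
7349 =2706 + 4643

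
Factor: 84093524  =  2^2*21023381^1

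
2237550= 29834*75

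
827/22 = 37 + 13/22 = 37.59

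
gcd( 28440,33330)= 30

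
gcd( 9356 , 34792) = 4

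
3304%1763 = 1541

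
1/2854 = 1/2854=0.00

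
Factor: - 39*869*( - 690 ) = 2^1*3^2*5^1*11^1*13^1*23^1*79^1 = 23384790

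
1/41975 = 1/41975=0.00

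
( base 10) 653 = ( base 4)22031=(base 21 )1a2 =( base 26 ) p3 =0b1010001101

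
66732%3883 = 721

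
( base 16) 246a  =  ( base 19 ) 16fc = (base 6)111054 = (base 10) 9322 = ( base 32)93a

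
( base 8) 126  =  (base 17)51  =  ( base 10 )86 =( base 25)3B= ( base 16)56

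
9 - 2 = 7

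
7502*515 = 3863530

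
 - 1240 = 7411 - 8651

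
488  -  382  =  106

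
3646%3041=605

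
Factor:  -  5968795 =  - 5^1*7^1 * 170537^1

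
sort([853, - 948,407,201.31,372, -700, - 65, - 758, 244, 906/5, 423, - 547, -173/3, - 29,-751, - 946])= [ - 948, - 946, - 758 , - 751,-700, - 547, - 65, - 173/3,-29,906/5, 201.31, 244,  372,407,423,853]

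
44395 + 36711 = 81106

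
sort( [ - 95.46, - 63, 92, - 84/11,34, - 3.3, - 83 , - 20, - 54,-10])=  [ - 95.46, - 83, - 63 , - 54, - 20, - 10, - 84/11, - 3.3, 34, 92]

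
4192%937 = 444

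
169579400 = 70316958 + 99262442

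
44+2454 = 2498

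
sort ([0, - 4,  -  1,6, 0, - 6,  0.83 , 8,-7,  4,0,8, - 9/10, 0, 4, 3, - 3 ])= [ - 7, - 6 , - 4, - 3, - 1,- 9/10,0, 0, 0,0 , 0.83, 3,  4, 4,6,8, 8 ]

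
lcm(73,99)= 7227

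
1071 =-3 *( - 357 ) 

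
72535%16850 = 5135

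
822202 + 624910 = 1447112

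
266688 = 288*926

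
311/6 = 51 + 5/6 = 51.83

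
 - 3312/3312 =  - 1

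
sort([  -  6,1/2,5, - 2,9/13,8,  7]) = [ - 6 , - 2,1/2,9/13,5,7,8 ] 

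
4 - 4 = 0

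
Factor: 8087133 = 3^1*2695711^1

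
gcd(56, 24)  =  8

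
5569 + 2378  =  7947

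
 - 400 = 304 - 704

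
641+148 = 789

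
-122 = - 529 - -407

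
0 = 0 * 381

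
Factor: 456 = 2^3*3^1 * 19^1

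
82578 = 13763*6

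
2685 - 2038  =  647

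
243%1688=243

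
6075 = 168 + 5907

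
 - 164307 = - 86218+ - 78089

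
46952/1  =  46952 = 46952.00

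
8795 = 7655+1140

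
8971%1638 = 781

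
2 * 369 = 738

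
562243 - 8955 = 553288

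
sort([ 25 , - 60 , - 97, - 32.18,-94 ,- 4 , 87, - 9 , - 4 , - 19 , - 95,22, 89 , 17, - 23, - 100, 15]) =[ - 100, - 97,-95 , - 94, - 60, - 32.18,-23, - 19, - 9,-4, - 4, 15,17, 22,  25 , 87, 89]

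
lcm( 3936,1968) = 3936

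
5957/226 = 26 + 81/226 =26.36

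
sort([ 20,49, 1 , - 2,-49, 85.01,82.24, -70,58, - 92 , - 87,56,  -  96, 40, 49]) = [-96, - 92, - 87, - 70, - 49,-2 , 1,  20, 40 , 49, 49, 56,58 , 82.24, 85.01 ] 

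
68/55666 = 34/27833 = 0.00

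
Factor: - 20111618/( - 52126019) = 2^1*11^(  -  1) * 43^ (  -  1) * 193^(-1 ) * 571^( - 1)*683^1*14723^1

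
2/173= 2/173 =0.01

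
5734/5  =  5734/5 = 1146.80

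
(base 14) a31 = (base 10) 2003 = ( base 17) 6fe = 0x7D3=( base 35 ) 1M8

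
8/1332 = 2/333= 0.01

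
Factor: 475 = 5^2*19^1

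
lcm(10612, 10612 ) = 10612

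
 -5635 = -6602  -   - 967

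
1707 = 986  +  721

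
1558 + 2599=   4157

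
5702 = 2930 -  - 2772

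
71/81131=71/81131 = 0.00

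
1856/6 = 309+1/3=309.33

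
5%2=1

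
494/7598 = 247/3799 = 0.07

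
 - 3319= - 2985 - 334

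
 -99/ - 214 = 99/214 = 0.46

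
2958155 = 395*7489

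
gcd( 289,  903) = 1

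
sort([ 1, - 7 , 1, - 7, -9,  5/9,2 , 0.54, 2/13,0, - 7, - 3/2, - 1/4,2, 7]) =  [  -  9, - 7, - 7,-7,- 3/2, - 1/4, 0, 2/13, 0.54, 5/9, 1,1,2,  2,7 ] 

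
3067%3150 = 3067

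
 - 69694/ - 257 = 69694/257 = 271.18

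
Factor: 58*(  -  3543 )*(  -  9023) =1854172362 = 2^1  *  3^1*  7^1*29^1*1181^1*1289^1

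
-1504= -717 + - 787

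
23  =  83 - 60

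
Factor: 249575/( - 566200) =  - 2^( - 3)*19^( - 1 )*67^1 = - 67/152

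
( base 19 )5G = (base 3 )11010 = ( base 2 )1101111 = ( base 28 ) 3r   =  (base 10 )111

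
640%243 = 154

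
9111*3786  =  34494246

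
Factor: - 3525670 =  - 2^1 * 5^1*23^1*15329^1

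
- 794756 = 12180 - 806936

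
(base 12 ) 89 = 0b1101001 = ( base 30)3F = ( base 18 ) 5F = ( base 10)105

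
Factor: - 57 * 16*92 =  - 83904 = - 2^6*3^1*19^1*23^1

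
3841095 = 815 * 4713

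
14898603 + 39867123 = 54765726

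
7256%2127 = 875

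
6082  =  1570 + 4512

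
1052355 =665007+387348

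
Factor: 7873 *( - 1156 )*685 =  - 2^2*5^1 * 17^2*137^1*7873^1  =  -  6234313780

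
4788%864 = 468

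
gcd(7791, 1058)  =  1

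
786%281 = 224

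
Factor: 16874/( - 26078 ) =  - 11^1 * 17^ ( - 1) = - 11/17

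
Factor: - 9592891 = - 7^1*11^1*19^1*79^1*83^1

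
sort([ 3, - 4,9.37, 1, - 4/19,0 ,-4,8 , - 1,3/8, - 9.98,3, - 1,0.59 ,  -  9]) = [-9.98, - 9, - 4, - 4, - 1,-1, - 4/19, 0,3/8,0.59, 1, 3,3, 8 , 9.37]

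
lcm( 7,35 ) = 35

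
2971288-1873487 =1097801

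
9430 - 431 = 8999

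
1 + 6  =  7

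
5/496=5/496 = 0.01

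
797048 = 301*2648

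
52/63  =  52/63 = 0.83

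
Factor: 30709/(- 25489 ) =-7^1*41^1*71^( -1) * 107^1*359^(-1 )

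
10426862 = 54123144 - 43696282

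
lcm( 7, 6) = 42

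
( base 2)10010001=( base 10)145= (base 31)4l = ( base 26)5f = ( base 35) 45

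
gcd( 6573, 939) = 939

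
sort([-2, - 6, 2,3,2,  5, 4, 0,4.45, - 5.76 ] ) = [ - 6, - 5.76, - 2, 0, 2,2, 3,4,  4.45, 5 ] 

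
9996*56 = 559776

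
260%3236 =260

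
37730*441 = 16638930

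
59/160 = 59/160 = 0.37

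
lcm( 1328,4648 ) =9296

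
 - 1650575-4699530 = - 6350105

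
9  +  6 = 15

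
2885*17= 49045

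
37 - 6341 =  - 6304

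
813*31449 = 25568037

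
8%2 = 0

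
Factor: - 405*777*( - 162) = 2^1*3^9*5^1 *7^1*37^1 = 50978970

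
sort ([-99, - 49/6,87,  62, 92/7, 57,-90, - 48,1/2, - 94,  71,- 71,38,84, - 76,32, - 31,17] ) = [ - 99, - 94, - 90, - 76, - 71, - 48, - 31,  -  49/6, 1/2,92/7,17 , 32,38,57,  62, 71,84,87]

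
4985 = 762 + 4223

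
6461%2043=332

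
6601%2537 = 1527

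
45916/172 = 11479/43 = 266.95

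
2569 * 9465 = 24315585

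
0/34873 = 0 = 0.00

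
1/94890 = 1/94890=0.00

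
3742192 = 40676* 92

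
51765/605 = 10353/121 = 85.56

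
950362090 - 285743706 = 664618384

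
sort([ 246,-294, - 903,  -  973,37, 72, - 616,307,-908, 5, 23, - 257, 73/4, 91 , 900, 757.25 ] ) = [ - 973, -908, - 903,-616, - 294, - 257, 5, 73/4, 23 , 37, 72, 91, 246, 307, 757.25, 900]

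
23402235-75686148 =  - 52283913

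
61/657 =61/657 = 0.09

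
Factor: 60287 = 19^2*167^1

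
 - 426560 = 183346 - 609906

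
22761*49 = 1115289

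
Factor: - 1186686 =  - 2^1 * 3^2*65927^1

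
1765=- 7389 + 9154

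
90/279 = 10/31 = 0.32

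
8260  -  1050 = 7210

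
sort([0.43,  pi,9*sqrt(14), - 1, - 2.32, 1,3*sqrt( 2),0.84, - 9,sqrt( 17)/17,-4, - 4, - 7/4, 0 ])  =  [-9 , - 4, - 4, - 2.32 , - 7/4, - 1, 0,sqrt( 17 ) /17,0.43,0.84,1,pi , 3*sqrt( 2), 9*sqrt( 14 )]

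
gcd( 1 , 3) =1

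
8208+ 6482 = 14690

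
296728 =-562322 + 859050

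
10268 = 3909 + 6359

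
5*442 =2210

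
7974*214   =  1706436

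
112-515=  -  403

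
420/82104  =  35/6842 = 0.01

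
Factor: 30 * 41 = 1230 = 2^1*3^1*5^1*41^1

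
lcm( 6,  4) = 12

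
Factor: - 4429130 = - 2^1*5^1*  59^1*7507^1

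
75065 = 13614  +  61451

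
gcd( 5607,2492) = 623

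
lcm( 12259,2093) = 85813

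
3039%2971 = 68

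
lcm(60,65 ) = 780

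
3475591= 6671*521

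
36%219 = 36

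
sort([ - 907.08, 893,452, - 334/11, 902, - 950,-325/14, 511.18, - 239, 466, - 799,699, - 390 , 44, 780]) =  [ - 950, - 907.08,-799, - 390, - 239 , - 334/11, - 325/14, 44, 452, 466,511.18, 699,780,893, 902]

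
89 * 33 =2937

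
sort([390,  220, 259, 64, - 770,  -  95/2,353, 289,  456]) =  [ - 770, - 95/2,64,  220,259,289,  353 , 390,  456 ]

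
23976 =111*216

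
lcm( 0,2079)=0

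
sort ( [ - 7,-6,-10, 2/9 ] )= [  -  10, - 7,- 6, 2/9]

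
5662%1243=690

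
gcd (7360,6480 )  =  80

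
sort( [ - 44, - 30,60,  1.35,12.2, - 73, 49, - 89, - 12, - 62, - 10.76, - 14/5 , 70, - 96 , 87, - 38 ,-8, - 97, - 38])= [ - 97,  -  96,-89, - 73 , - 62,  -  44, - 38, - 38, - 30 , - 12,-10.76, - 8, - 14/5 , 1.35, 12.2,49 , 60 , 70,87] 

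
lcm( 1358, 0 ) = 0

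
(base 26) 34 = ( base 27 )31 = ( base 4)1102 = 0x52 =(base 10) 82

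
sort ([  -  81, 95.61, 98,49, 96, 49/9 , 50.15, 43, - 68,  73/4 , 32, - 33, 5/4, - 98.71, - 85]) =[  -  98.71, - 85, - 81, - 68, - 33, 5/4,49/9, 73/4, 32, 43,49, 50.15,95.61 , 96, 98]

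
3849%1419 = 1011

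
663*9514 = 6307782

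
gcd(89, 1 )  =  1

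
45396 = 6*7566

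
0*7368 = 0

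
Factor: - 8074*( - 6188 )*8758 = 2^4  *7^1*11^1*13^1*17^1*29^1*151^1*367^1= 437566425296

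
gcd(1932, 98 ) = 14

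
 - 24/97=  -  1 + 73/97 = - 0.25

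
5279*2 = 10558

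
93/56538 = 31/18846 = 0.00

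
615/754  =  615/754 =0.82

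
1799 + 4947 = 6746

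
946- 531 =415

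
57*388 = 22116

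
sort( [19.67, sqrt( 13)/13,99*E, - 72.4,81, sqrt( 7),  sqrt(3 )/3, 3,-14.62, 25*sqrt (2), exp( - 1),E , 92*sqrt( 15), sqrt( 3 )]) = [- 72.4 ,-14.62,sqrt(13)/13,exp( - 1 )  ,  sqrt(3)/3, sqrt( 3),sqrt( 7 ), E, 3, 19.67,25*sqrt( 2),  81,99*E , 92*sqrt( 15 )]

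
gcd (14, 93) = 1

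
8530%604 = 74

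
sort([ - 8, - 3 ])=[  -  8,-3]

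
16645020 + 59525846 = 76170866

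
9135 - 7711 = 1424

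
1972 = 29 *68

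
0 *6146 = 0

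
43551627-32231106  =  11320521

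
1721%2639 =1721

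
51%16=3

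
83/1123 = 83/1123 = 0.07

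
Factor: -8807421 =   -  3^1*7^1*419401^1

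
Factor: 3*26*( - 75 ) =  - 5850  =  - 2^1*3^2*5^2*13^1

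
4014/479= 4014/479 = 8.38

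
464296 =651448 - 187152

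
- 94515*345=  - 32607675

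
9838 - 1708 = 8130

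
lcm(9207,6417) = 211761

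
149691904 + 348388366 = 498080270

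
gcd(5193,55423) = 1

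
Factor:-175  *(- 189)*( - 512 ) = - 16934400 = - 2^9 *3^3*5^2*7^2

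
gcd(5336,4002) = 1334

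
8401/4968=1 + 3433/4968 = 1.69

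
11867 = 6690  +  5177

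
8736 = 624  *14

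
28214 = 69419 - 41205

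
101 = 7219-7118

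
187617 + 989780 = 1177397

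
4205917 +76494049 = 80699966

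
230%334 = 230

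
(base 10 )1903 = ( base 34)1LX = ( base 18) 5FD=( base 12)1127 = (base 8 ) 3557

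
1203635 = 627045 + 576590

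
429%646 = 429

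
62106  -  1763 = 60343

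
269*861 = 231609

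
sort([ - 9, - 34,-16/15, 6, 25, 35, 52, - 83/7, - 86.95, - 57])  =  [ - 86.95,  -  57,- 34, - 83/7, - 9, - 16/15, 6, 25, 35,  52 ]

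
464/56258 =232/28129 = 0.01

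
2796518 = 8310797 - 5514279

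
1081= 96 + 985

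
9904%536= 256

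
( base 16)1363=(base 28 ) 697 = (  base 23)98I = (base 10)4963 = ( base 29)5Q4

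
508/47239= 508/47239 = 0.01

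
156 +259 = 415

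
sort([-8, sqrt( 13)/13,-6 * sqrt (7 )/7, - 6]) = [ - 8,-6, - 6*sqrt(7)/7,sqrt(13) /13 ] 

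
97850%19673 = 19158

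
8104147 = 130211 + 7973936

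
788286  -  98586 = 689700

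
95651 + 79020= 174671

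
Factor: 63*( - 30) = -1890 = - 2^1 * 3^3 * 5^1*7^1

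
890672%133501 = 89666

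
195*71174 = 13878930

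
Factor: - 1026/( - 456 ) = 9/4 = 2^(-2 ) * 3^2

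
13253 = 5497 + 7756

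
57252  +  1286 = 58538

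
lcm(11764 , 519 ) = 35292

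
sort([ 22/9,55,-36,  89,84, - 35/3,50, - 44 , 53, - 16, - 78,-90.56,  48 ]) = [ - 90.56,-78 , - 44, - 36,-16 ,-35/3,22/9, 48, 50 , 53,55, 84,89]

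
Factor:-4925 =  - 5^2 *197^1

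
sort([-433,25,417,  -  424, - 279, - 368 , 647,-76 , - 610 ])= [ - 610, - 433, - 424 , - 368 , - 279,-76, 25, 417,  647]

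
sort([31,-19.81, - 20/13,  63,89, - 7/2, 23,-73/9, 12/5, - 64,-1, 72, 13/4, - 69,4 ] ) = [ - 69, - 64, - 19.81, - 73/9,-7/2, - 20/13,-1,12/5,13/4,4,  23,31,63, 72, 89] 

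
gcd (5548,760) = 76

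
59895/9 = 6655 = 6655.00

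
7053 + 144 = 7197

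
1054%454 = 146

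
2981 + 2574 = 5555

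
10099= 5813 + 4286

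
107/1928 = 107/1928 = 0.06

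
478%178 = 122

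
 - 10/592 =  - 5/296 = -0.02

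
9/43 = 9/43=0.21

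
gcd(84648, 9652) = 4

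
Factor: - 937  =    -  937^1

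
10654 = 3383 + 7271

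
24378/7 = 3482 + 4/7= 3482.57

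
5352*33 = 176616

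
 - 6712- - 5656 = -1056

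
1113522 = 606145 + 507377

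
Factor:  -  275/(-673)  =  5^2*11^1*673^(  -  1 )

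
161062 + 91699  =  252761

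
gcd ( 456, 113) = 1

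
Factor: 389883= 3^1*13^2*769^1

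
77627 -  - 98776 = 176403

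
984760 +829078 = 1813838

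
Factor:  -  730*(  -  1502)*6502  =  2^3*5^1*73^1*751^1*3251^1 =7129182920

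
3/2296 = 3/2296= 0.00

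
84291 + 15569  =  99860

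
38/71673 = 38/71673 = 0.00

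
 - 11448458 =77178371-88626829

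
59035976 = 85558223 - 26522247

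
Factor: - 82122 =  - 2^1 *3^1*13687^1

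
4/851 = 4/851 = 0.00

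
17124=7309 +9815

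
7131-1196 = 5935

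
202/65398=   101/32699 = 0.00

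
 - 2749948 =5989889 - 8739837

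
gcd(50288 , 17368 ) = 8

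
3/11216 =3/11216 = 0.00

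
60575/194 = 312  +  47/194 = 312.24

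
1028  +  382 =1410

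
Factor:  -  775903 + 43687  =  -732216 = - 2^3*3^1*30509^1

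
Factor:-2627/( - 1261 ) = 13^( - 1)*37^1*71^1*97^ ( - 1 ) 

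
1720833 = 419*4107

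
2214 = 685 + 1529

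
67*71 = 4757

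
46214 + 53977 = 100191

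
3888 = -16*(- 243)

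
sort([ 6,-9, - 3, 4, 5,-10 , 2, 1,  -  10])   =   [ - 10, -10, - 9 ,-3,1,2,4, 5, 6] 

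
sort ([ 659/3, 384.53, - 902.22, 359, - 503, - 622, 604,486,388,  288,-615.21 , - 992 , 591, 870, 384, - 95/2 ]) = [ - 992,-902.22,-622, - 615.21, - 503, - 95/2, 659/3, 288,359, 384 , 384.53, 388,486, 591, 604 , 870 ] 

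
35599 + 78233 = 113832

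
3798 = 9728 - 5930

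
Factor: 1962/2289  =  6/7= 2^1*3^1*7^( - 1)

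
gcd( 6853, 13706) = 6853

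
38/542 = 19/271=0.07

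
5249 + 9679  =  14928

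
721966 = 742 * 973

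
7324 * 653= 4782572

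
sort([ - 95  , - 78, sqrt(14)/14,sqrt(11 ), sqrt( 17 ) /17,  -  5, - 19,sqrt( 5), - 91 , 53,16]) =[  -  95, - 91,  -  78,  -  19,-5, sqrt(17) /17,sqrt( 14)/14, sqrt (5), sqrt( 11),  16,53] 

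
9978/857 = 11 + 551/857 = 11.64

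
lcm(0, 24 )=0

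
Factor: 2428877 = 11^1*220807^1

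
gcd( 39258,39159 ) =9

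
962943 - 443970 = 518973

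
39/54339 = 13/18113 = 0.00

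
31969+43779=75748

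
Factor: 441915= 3^1*5^1*17^1 * 1733^1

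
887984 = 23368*38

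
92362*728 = 67239536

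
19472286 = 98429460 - 78957174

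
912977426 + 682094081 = 1595071507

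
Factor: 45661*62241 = 3^1*7^1*11^1*593^1*20747^1 = 2841986301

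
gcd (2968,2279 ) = 53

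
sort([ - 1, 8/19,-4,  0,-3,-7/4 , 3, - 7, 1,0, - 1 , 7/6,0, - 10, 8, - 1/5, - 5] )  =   [ - 10,-7,-5 ,-4,-3,- 7/4 , - 1, - 1, - 1/5,  0,0, 0,8/19,1, 7/6,  3,  8 ] 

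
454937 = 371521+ 83416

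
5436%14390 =5436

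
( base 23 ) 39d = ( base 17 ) 645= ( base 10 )1807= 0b11100001111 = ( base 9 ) 2427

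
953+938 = 1891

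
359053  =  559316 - 200263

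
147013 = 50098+96915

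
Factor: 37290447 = 3^2*4143383^1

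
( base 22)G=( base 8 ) 20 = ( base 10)16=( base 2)10000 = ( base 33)g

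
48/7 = 48/7 = 6.86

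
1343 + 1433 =2776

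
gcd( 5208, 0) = 5208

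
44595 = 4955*9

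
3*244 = 732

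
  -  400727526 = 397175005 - 797902531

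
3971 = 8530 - 4559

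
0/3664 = 0 =0.00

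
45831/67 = 684 + 3/67 = 684.04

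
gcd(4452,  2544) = 636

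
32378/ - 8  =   - 4048 + 3/4 = -4047.25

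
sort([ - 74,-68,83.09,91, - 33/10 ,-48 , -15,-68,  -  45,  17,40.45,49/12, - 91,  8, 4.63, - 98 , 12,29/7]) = [-98,-91,-74, - 68,-68, - 48,- 45, - 15, -33/10, 49/12 , 29/7 , 4.63,8,12,17,40.45, 83.09,91 ]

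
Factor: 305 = 5^1*61^1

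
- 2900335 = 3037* ( - 955 )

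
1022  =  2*511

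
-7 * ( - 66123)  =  462861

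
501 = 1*501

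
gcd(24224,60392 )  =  8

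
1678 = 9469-7791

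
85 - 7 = 78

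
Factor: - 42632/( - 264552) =3^(-1 )*73^1*151^( - 1 ) = 73/453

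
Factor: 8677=8677^1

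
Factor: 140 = 2^2 * 5^1*7^1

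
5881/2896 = 5881/2896= 2.03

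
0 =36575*0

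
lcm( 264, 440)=1320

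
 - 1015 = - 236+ -779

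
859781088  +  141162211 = 1000943299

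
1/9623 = 1/9623 = 0.00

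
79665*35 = 2788275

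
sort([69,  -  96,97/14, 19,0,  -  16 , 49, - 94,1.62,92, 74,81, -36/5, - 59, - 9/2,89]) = [ - 96, - 94, - 59, -16,- 36/5, - 9/2,0, 1.62,97/14, 19,49,69,  74,81,89,92] 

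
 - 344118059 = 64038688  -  408156747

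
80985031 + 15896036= 96881067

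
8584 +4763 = 13347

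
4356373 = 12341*353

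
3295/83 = 3295/83 = 39.70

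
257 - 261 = -4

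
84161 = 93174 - 9013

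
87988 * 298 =26220424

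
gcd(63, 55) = 1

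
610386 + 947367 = 1557753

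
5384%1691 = 311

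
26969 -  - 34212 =61181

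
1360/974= 1 +193/487 = 1.40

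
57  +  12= 69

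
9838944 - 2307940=7531004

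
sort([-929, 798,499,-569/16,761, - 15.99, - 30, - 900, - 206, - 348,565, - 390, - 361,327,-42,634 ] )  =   [ -929 , - 900, - 390 , - 361, - 348, - 206,  -  42, - 569/16, - 30, - 15.99,327,499 , 565,634, 761, 798 ] 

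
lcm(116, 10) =580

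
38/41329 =38/41329 =0.00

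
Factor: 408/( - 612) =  - 2/3  =  - 2^1*3^( - 1)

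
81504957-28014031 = 53490926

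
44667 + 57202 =101869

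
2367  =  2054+313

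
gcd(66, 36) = 6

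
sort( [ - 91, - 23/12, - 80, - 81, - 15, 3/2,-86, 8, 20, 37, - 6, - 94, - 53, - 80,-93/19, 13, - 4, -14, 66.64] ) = [-94, - 91, - 86, - 81, - 80,- 80, - 53,-15, - 14, - 6,-93/19, - 4, - 23/12, 3/2, 8,13, 20,37, 66.64 ]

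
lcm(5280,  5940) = 47520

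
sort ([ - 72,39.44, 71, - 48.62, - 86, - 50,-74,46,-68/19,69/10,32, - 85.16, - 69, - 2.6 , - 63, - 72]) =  [ - 86, - 85.16, - 74,-72, - 72, - 69, - 63, - 50, - 48.62, - 68/19, - 2.6,69/10,32,39.44,46,71 ]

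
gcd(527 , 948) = 1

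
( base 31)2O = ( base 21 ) 42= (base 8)126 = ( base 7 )152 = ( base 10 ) 86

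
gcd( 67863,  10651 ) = 1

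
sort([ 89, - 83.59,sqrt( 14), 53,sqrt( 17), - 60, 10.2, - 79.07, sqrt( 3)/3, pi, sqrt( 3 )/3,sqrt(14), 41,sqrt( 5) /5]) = [ - 83.59, - 79.07, - 60,sqrt (5)/5,  sqrt(3 ) /3, sqrt( 3)/3,pi,sqrt( 14), sqrt( 14 ), sqrt( 17) , 10.2, 41,53  ,  89 ]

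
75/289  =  75/289 = 0.26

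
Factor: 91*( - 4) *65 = -2^2*5^1*7^1*13^2 = - 23660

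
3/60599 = 3/60599 = 0.00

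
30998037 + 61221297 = 92219334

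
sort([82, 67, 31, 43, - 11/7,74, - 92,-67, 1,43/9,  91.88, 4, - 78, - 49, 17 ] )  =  [  -  92, - 78,-67,  -  49, - 11/7, 1, 4, 43/9, 17,31,43, 67, 74, 82,91.88]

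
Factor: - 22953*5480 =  - 2^3*3^1*5^1*7^1*137^1*1093^1 = -125782440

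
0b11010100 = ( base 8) 324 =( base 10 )212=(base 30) 72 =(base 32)6K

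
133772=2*66886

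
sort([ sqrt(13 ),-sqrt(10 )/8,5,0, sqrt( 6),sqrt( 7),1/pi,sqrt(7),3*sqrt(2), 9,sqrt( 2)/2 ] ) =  [ - sqrt( 10 ) /8,0 , 1/pi, sqrt (2)/2, sqrt(6),  sqrt(7),sqrt(7),sqrt( 13 ), 3*sqrt (2), 5,9 ] 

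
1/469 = 1/469 = 0.00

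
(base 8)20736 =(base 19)1506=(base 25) dlk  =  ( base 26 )clc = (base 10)8670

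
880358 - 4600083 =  - 3719725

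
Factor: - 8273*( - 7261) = 53^1* 137^1*8273^1 = 60070253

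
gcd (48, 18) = 6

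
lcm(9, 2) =18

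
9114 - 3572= 5542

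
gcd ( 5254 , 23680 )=74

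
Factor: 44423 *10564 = 2^2*19^1*31^1*139^1 * 1433^1=469284572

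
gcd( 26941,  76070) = 1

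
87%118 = 87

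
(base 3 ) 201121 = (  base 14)29b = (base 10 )529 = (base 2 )1000010001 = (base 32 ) gh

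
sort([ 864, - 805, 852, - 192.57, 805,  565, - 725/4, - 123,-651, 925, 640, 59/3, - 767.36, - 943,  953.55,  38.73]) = [ - 943,  -  805, - 767.36, - 651, - 192.57,  -  725/4,-123,59/3 , 38.73, 565,640,805,852, 864, 925 , 953.55] 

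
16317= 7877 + 8440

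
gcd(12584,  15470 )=26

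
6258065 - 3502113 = 2755952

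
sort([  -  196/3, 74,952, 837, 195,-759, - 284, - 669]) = [ - 759, - 669 ,-284, - 196/3, 74 , 195,  837, 952]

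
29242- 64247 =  - 35005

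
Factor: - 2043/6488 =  - 2^(  -  3)*3^2*227^1*811^ ( - 1)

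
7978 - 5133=2845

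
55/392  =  55/392  =  0.14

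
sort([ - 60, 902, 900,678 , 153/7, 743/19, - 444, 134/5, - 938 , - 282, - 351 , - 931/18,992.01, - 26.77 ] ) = [ - 938, - 444, - 351, - 282 , - 60 , - 931/18, - 26.77, 153/7, 134/5,743/19, 678,900,  902,992.01]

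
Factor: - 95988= - 2^2*3^1*19^1*421^1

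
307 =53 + 254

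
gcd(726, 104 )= 2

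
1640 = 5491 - 3851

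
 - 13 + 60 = 47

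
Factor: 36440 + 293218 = 2^1*3^1*7^1*47^1*167^1 = 329658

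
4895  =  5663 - 768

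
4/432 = 1/108 = 0.01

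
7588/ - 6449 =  - 7588/6449 = - 1.18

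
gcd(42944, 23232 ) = 704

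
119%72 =47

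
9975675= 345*28915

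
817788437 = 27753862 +790034575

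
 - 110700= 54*(  -  2050 ) 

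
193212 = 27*7156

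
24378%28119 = 24378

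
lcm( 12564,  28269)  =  113076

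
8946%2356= 1878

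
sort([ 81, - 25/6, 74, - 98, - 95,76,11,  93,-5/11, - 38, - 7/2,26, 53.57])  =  [ - 98, - 95,-38, - 25/6,  -  7/2, - 5/11,  11,26 , 53.57,74,76,81,  93]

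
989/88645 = 989/88645 = 0.01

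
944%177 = 59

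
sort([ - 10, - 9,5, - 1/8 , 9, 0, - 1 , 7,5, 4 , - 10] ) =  [- 10, - 10, - 9, - 1,-1/8,0, 4, 5,5,7 , 9]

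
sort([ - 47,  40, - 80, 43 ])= [-80, - 47 , 40, 43] 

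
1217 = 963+254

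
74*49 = 3626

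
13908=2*6954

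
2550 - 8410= - 5860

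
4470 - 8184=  - 3714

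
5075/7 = 725 = 725.00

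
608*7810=4748480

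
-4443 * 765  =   - 3398895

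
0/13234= 0 = 0.00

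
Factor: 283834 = 2^1*141917^1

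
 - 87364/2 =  - 43682 = - 43682.00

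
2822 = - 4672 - -7494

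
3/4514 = 3/4514 = 0.00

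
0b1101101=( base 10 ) 109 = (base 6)301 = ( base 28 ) 3P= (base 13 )85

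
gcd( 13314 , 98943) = 3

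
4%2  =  0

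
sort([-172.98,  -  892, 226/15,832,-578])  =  [-892, - 578,-172.98, 226/15, 832 ] 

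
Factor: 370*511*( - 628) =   -  2^3*5^1*7^1*37^1*73^1*157^1 = -118735960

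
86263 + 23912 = 110175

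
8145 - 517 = 7628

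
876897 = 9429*93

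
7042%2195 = 457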